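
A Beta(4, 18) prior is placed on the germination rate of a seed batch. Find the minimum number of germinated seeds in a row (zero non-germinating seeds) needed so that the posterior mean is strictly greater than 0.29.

k = 4

After k germinated seeds and 0 non-germinating seeds the posterior is Beta(4+k, 18), with mean (4+k)/(4+18+k).
Set (4+k)/(22+k) > 0.29 and solve: k > (0.29·22 − 4)/(1 − 0.29) = 3.352.
The smallest integer exceeding 3.352 is 4, and checking k=4: (8)/(26) = 0.3077 > 0.29.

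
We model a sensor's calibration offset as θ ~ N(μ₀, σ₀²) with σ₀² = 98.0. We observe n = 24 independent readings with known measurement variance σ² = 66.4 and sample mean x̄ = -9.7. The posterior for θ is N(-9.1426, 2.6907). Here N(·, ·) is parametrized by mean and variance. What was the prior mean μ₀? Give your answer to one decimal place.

The posterior mean is a precision-weighted average: μ_n = (τ₀μ₀ + τ_data·x̄)/(τ₀+τ_data), with τ₀=1/σ₀² and τ_data=n/σ².
Here τ₀ = 1/98.0 = 0.010204 and τ_data = 24/66.4 = 0.361446, so τ_n = 0.371650.
Rearranging for μ₀: μ₀ = (μ_n·τ_n − τ_data·x̄)/τ₀ = (-9.1426·0.371650 − 0.361446·-9.7) / 0.010204 = 0.108179/0.010204 ≈ 10.6.

μ₀ = 10.6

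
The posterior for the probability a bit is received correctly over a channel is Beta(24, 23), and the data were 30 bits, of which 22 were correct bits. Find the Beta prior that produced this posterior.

Beta is conjugate to the binomial likelihood: posterior = Beta(a+s, b+f).
Subtract the data counts: 24−22=2, 23−8=15.

Beta(2, 15)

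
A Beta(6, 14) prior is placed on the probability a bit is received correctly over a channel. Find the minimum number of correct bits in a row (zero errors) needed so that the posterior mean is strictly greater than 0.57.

k = 13

After k correct bits and 0 errors the posterior is Beta(6+k, 14), with mean (6+k)/(6+14+k).
Set (6+k)/(20+k) > 0.57 and solve: k > (0.57·20 − 6)/(1 − 0.57) = 12.558.
The smallest integer exceeding 12.558 is 13.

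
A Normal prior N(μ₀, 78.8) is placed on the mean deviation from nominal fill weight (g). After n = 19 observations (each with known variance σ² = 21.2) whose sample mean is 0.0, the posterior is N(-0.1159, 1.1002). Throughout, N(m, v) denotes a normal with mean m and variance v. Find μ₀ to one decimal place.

μ₀ = -8.3

The posterior mean is a precision-weighted average: μ_n = (τ₀μ₀ + τ_data·x̄)/(τ₀+τ_data), with τ₀=1/σ₀² and τ_data=n/σ².
Here τ₀ = 1/78.8 = 0.012690 and τ_data = 19/21.2 = 0.896226, so τ_n = 0.908916.
Rearranging for μ₀: μ₀ = (μ_n·τ_n − τ_data·x̄)/τ₀ = (-0.1159·0.908916 − 0.896226·0.0) / 0.012690 = -0.105343/0.012690 ≈ -8.3.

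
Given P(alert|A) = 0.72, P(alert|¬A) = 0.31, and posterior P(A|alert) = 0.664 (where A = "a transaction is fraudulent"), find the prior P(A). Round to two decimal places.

In odds form, posterior odds = prior odds × likelihood ratio, so prior odds = posterior odds ÷ LR.
Posterior odds = 0.664/(1−0.664) = 1.9762. LR = 0.72/0.31 = 2.3226.
Prior odds = 1.9762/2.3226 = 0.8509, so P(A) = 0.8509/(1+0.8509) ≈ 0.46.

P(A) = 0.46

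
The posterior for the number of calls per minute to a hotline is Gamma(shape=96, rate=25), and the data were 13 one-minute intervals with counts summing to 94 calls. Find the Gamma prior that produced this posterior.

Gamma(shape=2, rate=12)

A Gamma(α, β) prior (rate parametrization) on a Poisson rate with n observations summing to S gives posterior Gamma(α+S, β+n).
So α = 96 − 94 = 2 and β = 25 − 13 = 12.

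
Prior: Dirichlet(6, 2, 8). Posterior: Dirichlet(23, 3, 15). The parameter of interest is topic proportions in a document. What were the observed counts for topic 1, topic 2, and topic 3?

For a Dirichlet(α) prior with multinomial counts c, the posterior is Dirichlet(α + c) componentwise.
Counts are posterior − prior componentwise: 23−6=17, 3−2=1, 15−8=7.

counts (17, 1, 7)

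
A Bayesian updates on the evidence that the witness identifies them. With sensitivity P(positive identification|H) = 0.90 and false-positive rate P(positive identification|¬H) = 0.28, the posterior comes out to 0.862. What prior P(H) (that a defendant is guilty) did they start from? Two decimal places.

Bayes' rule in odds form gives O(H|E) = O(H)·[P(E|H)/P(E|¬H)], hence O(H) = O(H|E)/LR.
Posterior odds = 0.862/(1−0.862) = 6.2464. LR = 0.90/0.28 = 3.2143.
Prior odds = 6.2464/3.2143 = 1.9433, so P(H) = 1.9433/(1+1.9433) ≈ 0.66.

P(H) = 0.66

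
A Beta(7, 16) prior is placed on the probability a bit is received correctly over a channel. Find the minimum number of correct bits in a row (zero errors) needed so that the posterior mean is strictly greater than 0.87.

After k correct bits and 0 errors the posterior is Beta(7+k, 16), with mean (7+k)/(7+16+k).
Set (7+k)/(23+k) > 0.87 and solve: k > (0.87·23 − 7)/(1 − 0.87) = 100.077.
The smallest integer exceeding 100.077 is 101, and checking k=101: (108)/(124) = 0.8710 > 0.87.

k = 101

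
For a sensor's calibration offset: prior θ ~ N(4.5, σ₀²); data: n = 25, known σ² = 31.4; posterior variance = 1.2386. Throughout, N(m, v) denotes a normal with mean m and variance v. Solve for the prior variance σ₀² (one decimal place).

For the Normal–Normal model with known σ², precisions add: τ_n = τ₀ + n/σ².
So 1/σ₀² = 1/1.2386 − 25/31.4 = 0.807363 − 0.796178 = 0.011185.
Hence σ₀² = 1/0.011185 ≈ 89.4.

σ₀² = 89.4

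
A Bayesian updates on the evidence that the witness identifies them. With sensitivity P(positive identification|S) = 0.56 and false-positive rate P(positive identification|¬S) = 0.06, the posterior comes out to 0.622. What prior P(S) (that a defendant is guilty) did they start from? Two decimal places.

Bayes' rule in odds form gives O(S|E) = O(S)·[P(E|S)/P(E|¬S)], hence O(S) = O(S|E)/LR.
Posterior odds = 0.622/(1−0.622) = 1.6455. LR = 0.56/0.06 = 9.3333.
Prior odds = 1.6455/9.3333 = 0.1763, so P(S) = 0.1763/(1+0.1763) ≈ 0.15.

P(S) = 0.15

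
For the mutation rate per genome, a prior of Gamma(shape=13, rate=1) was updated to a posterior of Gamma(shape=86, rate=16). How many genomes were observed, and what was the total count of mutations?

n = 15 genomes with total 73 mutations

Gamma–Poisson conjugacy: posterior shape = α + Σxᵢ, posterior rate = β + n.
Matching: Σxᵢ = 86 − 13 = 73 and n = 16 − 1 = 15.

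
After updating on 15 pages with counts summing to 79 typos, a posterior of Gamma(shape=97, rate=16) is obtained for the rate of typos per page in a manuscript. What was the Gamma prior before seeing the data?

Gamma–Poisson conjugacy: posterior shape = α + Σxᵢ, posterior rate = β + n.
So α = 97 − 79 = 18 and β = 16 − 15 = 1.

Gamma(shape=18, rate=1)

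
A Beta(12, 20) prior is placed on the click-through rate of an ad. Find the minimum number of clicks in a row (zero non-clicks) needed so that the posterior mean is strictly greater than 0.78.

After k clicks and 0 non-clicks the posterior is Beta(12+k, 20), with mean (12+k)/(12+20+k).
Set (12+k)/(32+k) > 0.78 and solve: k > (0.78·32 − 12)/(1 − 0.78) = 58.909.
The smallest integer exceeding 58.909 is 59, and checking k=59: (71)/(91) = 0.7802 > 0.78.

k = 59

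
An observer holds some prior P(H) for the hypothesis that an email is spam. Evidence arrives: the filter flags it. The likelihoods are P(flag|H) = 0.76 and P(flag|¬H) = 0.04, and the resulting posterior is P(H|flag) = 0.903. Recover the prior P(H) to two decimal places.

In odds form, posterior odds = prior odds × likelihood ratio, so prior odds = posterior odds ÷ LR.
Posterior odds = 0.903/(1−0.903) = 9.3093. LR = 0.76/0.04 = 19.0000.
Prior odds = 9.3093/19.0000 = 0.4900, so P(H) = 0.4900/(1+0.4900) ≈ 0.33.

P(H) = 0.33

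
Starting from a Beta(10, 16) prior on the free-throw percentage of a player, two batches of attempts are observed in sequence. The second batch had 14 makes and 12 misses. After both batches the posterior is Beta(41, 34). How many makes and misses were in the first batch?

17 makes and 6 misses

Because Beta–binomial updating is additive in the counts, the combined data contributed (α_post−α_prior, β_post−β_prior) successes and failures.
Total across both batches: 41−10=31 makes, 34−16=18 misses.
Subtract the second batch: 31−14=17 makes and 18−12=6 misses.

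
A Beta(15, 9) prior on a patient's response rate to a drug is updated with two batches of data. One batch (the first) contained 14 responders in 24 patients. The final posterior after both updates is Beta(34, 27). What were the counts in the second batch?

Sequential conjugate updates are equivalent to a single update on the pooled data, so total successes = posterior α − prior α and total failures = posterior β − prior β.
Total across both batches: 34−15=19 responders, 27−9=18 non-responders.
Subtract the first batch: 19−14=5 responders and 18−10=8 non-responders.

5 responders and 8 non-responders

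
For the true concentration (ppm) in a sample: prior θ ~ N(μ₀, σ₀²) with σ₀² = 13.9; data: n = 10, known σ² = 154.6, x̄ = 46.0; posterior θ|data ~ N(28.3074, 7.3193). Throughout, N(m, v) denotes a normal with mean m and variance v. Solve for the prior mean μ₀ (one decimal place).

With known observation variance, the Normal–Normal posterior has precision τ_n = τ₀ + n/σ² and mean μ_n = (τ₀μ₀ + (n/σ²)x̄)/τ_n.
Here τ₀ = 1/13.9 = 0.071942 and τ_data = 10/154.6 = 0.064683, so τ_n = 0.136625.
Rearranging for μ₀: μ₀ = (μ_n·τ_n − τ_data·x̄)/τ₀ = (28.3074·0.136625 − 0.064683·46.0) / 0.071942 = 0.892081/0.071942 ≈ 12.4.

μ₀ = 12.4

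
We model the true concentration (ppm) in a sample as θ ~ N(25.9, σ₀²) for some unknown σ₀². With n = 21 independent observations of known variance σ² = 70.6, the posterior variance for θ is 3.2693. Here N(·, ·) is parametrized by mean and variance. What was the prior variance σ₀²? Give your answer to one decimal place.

Posterior precision equals prior precision plus data precision: 1/σ_n² = 1/σ₀² + n/σ².
So 1/σ₀² = 1/3.2693 − 21/70.6 = 0.305876 − 0.297450 = 0.008426.
Hence σ₀² = 1/0.008426 ≈ 118.7.

σ₀² = 118.7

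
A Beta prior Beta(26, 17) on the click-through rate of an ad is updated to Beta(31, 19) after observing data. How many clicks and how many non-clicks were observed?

Beta is conjugate to the binomial likelihood: posterior = Beta(a+s, b+f).
So s = 31 − 26 = 5 and f = 19 − 17 = 2.

5 clicks and 2 non-clicks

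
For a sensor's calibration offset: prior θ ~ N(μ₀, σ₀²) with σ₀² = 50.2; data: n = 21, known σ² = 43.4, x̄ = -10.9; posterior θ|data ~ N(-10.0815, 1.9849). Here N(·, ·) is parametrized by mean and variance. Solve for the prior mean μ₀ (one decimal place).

μ₀ = 9.8

With known observation variance, the Normal–Normal posterior has precision τ_n = τ₀ + n/σ² and mean μ_n = (τ₀μ₀ + (n/σ²)x̄)/τ_n.
Here τ₀ = 1/50.2 = 0.019920 and τ_data = 21/43.4 = 0.483871, so τ_n = 0.503791.
Rearranging for μ₀: μ₀ = (μ_n·τ_n − τ_data·x̄)/τ₀ = (-10.0815·0.503791 − 0.483871·-10.9) / 0.019920 = 0.195225/0.019920 ≈ 9.8.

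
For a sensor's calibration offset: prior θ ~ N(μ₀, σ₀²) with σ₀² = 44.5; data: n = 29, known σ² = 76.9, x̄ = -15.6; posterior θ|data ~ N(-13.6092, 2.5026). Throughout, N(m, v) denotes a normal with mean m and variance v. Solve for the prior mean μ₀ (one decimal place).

The posterior mean is a precision-weighted average: μ_n = (τ₀μ₀ + τ_data·x̄)/(τ₀+τ_data), with τ₀=1/σ₀² and τ_data=n/σ².
Here τ₀ = 1/44.5 = 0.022472 and τ_data = 29/76.9 = 0.377113, so τ_n = 0.399585.
Rearranging for μ₀: μ₀ = (μ_n·τ_n − τ_data·x̄)/τ₀ = (-13.6092·0.399585 − 0.377113·-15.6) / 0.022472 = 0.444931/0.022472 ≈ 19.8.

μ₀ = 19.8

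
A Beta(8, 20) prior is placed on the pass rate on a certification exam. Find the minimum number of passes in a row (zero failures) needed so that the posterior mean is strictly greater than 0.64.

k = 28

After k passes and 0 failures the posterior is Beta(8+k, 20), with mean (8+k)/(8+20+k).
Set (8+k)/(28+k) > 0.64 and solve: k > (0.64·28 − 8)/(1 − 0.64) = 27.556.
The smallest integer exceeding 27.556 is 28, and checking k=28: (36)/(56) = 0.6429 > 0.64.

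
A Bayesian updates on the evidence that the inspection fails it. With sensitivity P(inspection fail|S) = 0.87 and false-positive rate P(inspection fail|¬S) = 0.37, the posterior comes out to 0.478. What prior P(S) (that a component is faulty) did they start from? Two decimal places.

In odds form, posterior odds = prior odds × likelihood ratio, so prior odds = posterior odds ÷ LR.
Posterior odds = 0.478/(1−0.478) = 0.9157. LR = 0.87/0.37 = 2.3514.
Prior odds = 0.9157/2.3514 = 0.3894, so P(S) = 0.3894/(1+0.3894) ≈ 0.28.

P(S) = 0.28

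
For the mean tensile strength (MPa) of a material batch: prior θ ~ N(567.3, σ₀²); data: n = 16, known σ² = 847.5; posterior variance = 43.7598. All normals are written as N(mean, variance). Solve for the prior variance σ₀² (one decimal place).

σ₀² = 251.7

Posterior precision equals prior precision plus data precision: 1/σ_n² = 1/σ₀² + n/σ².
So 1/σ₀² = 1/43.7598 − 16/847.5 = 0.022852 − 0.018879 = 0.003973.
Hence σ₀² = 1/0.003973 ≈ 251.7.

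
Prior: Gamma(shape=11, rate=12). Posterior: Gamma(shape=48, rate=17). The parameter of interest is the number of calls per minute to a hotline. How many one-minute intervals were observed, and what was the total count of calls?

A Gamma(α, β) prior (rate parametrization) on a Poisson rate with n observations summing to S gives posterior Gamma(α+S, β+n).
Matching: Σxᵢ = 48 − 11 = 37 and n = 17 − 12 = 5.

n = 5 one-minute intervals with total 37 calls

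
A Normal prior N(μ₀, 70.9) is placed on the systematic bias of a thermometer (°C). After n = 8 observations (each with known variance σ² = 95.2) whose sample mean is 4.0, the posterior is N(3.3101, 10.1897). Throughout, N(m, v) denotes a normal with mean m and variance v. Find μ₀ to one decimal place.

μ₀ = -0.8

The posterior mean is a precision-weighted average: μ_n = (τ₀μ₀ + τ_data·x̄)/(τ₀+τ_data), with τ₀=1/σ₀² and τ_data=n/σ².
Here τ₀ = 1/70.9 = 0.014104 and τ_data = 8/95.2 = 0.084034, so τ_n = 0.098138.
Rearranging for μ₀: μ₀ = (μ_n·τ_n − τ_data·x̄)/τ₀ = (3.3101·0.098138 − 0.084034·4.0) / 0.014104 = -0.011289/0.014104 ≈ -0.8.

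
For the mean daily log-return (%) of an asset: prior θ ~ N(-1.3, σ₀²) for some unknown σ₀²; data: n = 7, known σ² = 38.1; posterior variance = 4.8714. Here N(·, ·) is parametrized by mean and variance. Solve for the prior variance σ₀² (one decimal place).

σ₀² = 46.4

Posterior precision equals prior precision plus data precision: 1/σ_n² = 1/σ₀² + n/σ².
So 1/σ₀² = 1/4.8714 − 7/38.1 = 0.205280 − 0.183727 = 0.021553.
Hence σ₀² = 1/0.021553 ≈ 46.4.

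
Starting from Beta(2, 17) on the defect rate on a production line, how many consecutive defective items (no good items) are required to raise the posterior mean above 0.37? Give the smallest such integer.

After k defective items and 0 good items the posterior is Beta(2+k, 17), with mean (2+k)/(2+17+k).
Set (2+k)/(19+k) > 0.37 and solve: k > (0.37·19 − 2)/(1 − 0.37) = 7.984.
The smallest integer exceeding 7.984 is 8.

k = 8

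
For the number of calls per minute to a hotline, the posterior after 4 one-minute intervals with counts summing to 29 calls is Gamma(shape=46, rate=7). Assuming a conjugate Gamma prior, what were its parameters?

Gamma–Poisson conjugacy: posterior shape = α + Σxᵢ, posterior rate = β + n.
So α = 46 − 29 = 17 and β = 7 − 4 = 3.

Gamma(shape=17, rate=3)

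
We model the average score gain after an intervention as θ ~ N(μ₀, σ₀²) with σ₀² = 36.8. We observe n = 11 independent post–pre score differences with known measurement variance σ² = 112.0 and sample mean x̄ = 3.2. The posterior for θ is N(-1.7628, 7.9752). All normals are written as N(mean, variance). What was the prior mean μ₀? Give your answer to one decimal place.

The posterior mean is a precision-weighted average: μ_n = (τ₀μ₀ + τ_data·x̄)/(τ₀+τ_data), with τ₀=1/σ₀² and τ_data=n/σ².
Here τ₀ = 1/36.8 = 0.027174 and τ_data = 11/112.0 = 0.098214, so τ_n = 0.125388.
Rearranging for μ₀: μ₀ = (μ_n·τ_n − τ_data·x̄)/τ₀ = (-1.7628·0.125388 − 0.098214·3.2) / 0.027174 = -0.535319/0.027174 ≈ -19.7.

μ₀ = -19.7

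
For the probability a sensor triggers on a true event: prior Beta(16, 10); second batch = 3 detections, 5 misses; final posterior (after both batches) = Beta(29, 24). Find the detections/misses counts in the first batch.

Because Beta–binomial updating is additive in the counts, the combined data contributed (α_post−α_prior, β_post−β_prior) successes and failures.
Total across both batches: 29−16=13 detections, 24−10=14 misses.
Subtract the second batch: 13−3=10 detections and 14−5=9 misses.

10 detections and 9 misses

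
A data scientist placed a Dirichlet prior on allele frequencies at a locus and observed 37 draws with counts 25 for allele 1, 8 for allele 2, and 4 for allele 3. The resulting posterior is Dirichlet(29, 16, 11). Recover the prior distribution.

For a Dirichlet(α) prior with multinomial counts c, the posterior is Dirichlet(α + c) componentwise.
Subtract each count from the matching posterior parameter: 29−25=4, 16−8=8, 11−4=7.

Dirichlet(4, 8, 7)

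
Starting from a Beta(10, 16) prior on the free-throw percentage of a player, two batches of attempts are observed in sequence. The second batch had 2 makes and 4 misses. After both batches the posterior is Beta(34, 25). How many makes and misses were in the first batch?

Sequential conjugate updates are equivalent to a single update on the pooled data, so total successes = posterior α − prior α and total failures = posterior β − prior β.
Total across both batches: 34−10=24 makes, 25−16=9 misses.
Subtract the second batch: 24−2=22 makes and 9−4=5 misses.

22 makes and 5 misses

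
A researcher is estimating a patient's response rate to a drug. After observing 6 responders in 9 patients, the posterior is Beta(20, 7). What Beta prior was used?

A Beta(a, b) prior with s successes and f failures in binomial data gives a Beta(a+s, b+f) posterior.
So a = 20 − 6 = 14 and b = 7 − 3 = 4.

Beta(14, 4)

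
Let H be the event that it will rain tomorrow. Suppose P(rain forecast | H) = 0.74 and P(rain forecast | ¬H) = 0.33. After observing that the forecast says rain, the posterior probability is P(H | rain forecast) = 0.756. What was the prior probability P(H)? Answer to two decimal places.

P(H) = 0.58

In odds form, posterior odds = prior odds × likelihood ratio, so prior odds = posterior odds ÷ LR.
Posterior odds = 0.756/(1−0.756) = 3.0984. LR = 0.74/0.33 = 2.2424.
Prior odds = 3.0984/2.2424 = 1.3817, so P(H) = 1.3817/(1+1.3817) ≈ 0.58.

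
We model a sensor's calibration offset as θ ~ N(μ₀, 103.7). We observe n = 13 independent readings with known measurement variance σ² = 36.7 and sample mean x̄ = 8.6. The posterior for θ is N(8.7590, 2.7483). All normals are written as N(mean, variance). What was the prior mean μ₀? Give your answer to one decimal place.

The posterior mean is a precision-weighted average: μ_n = (τ₀μ₀ + τ_data·x̄)/(τ₀+τ_data), with τ₀=1/σ₀² and τ_data=n/σ².
Here τ₀ = 1/103.7 = 0.009643 and τ_data = 13/36.7 = 0.354223, so τ_n = 0.363866.
Rearranging for μ₀: μ₀ = (μ_n·τ_n − τ_data·x̄)/τ₀ = (8.7590·0.363866 − 0.354223·8.6) / 0.009643 = 0.140784/0.009643 ≈ 14.6.

μ₀ = 14.6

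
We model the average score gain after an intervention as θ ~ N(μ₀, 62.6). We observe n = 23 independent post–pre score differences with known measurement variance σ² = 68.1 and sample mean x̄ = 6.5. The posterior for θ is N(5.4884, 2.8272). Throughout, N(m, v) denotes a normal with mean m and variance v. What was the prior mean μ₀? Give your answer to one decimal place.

μ₀ = -15.9

With known observation variance, the Normal–Normal posterior has precision τ_n = τ₀ + n/σ² and mean μ_n = (τ₀μ₀ + (n/σ²)x̄)/τ_n.
Here τ₀ = 1/62.6 = 0.015974 and τ_data = 23/68.1 = 0.337739, so τ_n = 0.353713.
Rearranging for μ₀: μ₀ = (μ_n·τ_n − τ_data·x̄)/τ₀ = (5.4884·0.353713 − 0.337739·6.5) / 0.015974 = -0.253985/0.015974 ≈ -15.9.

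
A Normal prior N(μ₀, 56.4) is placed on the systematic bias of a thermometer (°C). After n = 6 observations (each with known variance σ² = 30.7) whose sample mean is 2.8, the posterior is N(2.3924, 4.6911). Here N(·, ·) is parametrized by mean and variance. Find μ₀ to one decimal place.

The posterior mean is a precision-weighted average: μ_n = (τ₀μ₀ + τ_data·x̄)/(τ₀+τ_data), with τ₀=1/σ₀² and τ_data=n/σ².
Here τ₀ = 1/56.4 = 0.017730 and τ_data = 6/30.7 = 0.195440, so τ_n = 0.213170.
Rearranging for μ₀: μ₀ = (μ_n·τ_n − τ_data·x̄)/τ₀ = (2.3924·0.213170 − 0.195440·2.8) / 0.017730 = -0.037244/0.017730 ≈ -2.1.

μ₀ = -2.1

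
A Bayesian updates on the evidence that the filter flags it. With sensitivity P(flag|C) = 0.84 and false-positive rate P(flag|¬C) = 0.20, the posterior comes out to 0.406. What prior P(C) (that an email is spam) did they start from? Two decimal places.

Bayes' rule in odds form gives O(C|E) = O(C)·[P(E|C)/P(E|¬C)], hence O(C) = O(C|E)/LR.
Posterior odds = 0.406/(1−0.406) = 0.6835. LR = 0.84/0.20 = 4.2000.
Prior odds = 0.6835/4.2000 = 0.1627, so P(C) = 0.1627/(1+0.1627) ≈ 0.14.

P(C) = 0.14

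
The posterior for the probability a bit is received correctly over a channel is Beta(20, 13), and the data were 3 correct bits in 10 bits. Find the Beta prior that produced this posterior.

Beta(17, 6)

Under Beta–binomial conjugacy the posterior parameters are (α+s, β+f).
So α = 20 − 3 = 17 and β = 13 − 7 = 6.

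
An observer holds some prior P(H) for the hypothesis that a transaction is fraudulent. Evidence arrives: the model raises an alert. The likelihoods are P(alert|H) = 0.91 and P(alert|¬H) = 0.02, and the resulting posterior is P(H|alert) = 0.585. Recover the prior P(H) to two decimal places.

Bayes' rule in odds form gives O(H|E) = O(H)·[P(E|H)/P(E|¬H)], hence O(H) = O(H|E)/LR.
Posterior odds = 0.585/(1−0.585) = 1.4096. LR = 0.91/0.02 = 45.5000.
Prior odds = 1.4096/45.5000 = 0.0310, so P(H) = 0.0310/(1+0.0310) ≈ 0.03.

P(H) = 0.03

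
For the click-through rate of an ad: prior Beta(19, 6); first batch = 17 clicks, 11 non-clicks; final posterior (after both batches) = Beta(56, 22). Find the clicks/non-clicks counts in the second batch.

Sequential conjugate updates are equivalent to a single update on the pooled data, so total successes = posterior α − prior α and total failures = posterior β − prior β.
Total across both batches: 56−19=37 clicks, 22−6=16 non-clicks.
Subtract the first batch: 37−17=20 clicks and 16−11=5 non-clicks.

20 clicks and 5 non-clicks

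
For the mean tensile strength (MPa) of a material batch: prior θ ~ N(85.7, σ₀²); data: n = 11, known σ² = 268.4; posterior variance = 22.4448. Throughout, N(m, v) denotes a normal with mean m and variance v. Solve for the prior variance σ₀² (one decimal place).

σ₀² = 280.1

For the Normal–Normal model with known σ², precisions add: τ_n = τ₀ + n/σ².
So 1/σ₀² = 1/22.4448 − 11/268.4 = 0.044554 − 0.040984 = 0.003570.
Hence σ₀² = 1/0.003570 ≈ 280.1.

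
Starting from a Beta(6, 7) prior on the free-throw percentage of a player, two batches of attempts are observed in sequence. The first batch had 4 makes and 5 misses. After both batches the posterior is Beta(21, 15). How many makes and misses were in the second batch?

11 makes and 3 misses

Because Beta–binomial updating is additive in the counts, the combined data contributed (α_post−α_prior, β_post−β_prior) successes and failures.
Total across both batches: 21−6=15 makes, 15−7=8 misses.
Subtract the first batch: 15−4=11 makes and 8−5=3 misses.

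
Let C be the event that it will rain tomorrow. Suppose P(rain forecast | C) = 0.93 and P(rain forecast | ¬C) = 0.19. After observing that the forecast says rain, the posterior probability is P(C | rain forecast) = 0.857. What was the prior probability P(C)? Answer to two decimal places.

Bayes' rule in odds form gives O(C|E) = O(C)·[P(E|C)/P(E|¬C)], hence O(C) = O(C|E)/LR.
Posterior odds = 0.857/(1−0.857) = 5.9930. LR = 0.93/0.19 = 4.8947.
Prior odds = 5.9930/4.8947 = 1.2244, so P(C) = 1.2244/(1+1.2244) ≈ 0.55.

P(C) = 0.55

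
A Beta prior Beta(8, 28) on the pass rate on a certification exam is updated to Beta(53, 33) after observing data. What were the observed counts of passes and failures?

45 passes and 5 failures

Beta is conjugate to the binomial likelihood: posterior = Beta(α+s, β+f).
Match parameters: s=53−8=45, f=33−28=5.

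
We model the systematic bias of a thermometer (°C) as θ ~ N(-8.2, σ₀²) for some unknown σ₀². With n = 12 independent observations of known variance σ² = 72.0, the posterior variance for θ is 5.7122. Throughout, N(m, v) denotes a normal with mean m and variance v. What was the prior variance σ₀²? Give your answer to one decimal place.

For the Normal–Normal model with known σ², precisions add: τ_n = τ₀ + n/σ².
So 1/σ₀² = 1/5.7122 − 12/72.0 = 0.175064 − 0.166667 = 0.008397.
Hence σ₀² = 1/0.008397 ≈ 119.1.

σ₀² = 119.1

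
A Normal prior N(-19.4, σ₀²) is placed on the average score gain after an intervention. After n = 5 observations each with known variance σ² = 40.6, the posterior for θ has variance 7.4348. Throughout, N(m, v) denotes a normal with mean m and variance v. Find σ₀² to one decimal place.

σ₀² = 88.1

Posterior precision equals prior precision plus data precision: 1/σ_n² = 1/σ₀² + n/σ².
So 1/σ₀² = 1/7.4348 − 5/40.6 = 0.134503 − 0.123153 = 0.011350.
Hence σ₀² = 1/0.011350 ≈ 88.1.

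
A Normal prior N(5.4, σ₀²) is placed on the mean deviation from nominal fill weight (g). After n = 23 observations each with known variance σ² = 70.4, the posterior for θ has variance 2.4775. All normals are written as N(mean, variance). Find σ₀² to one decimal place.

For the Normal–Normal model with known σ², precisions add: τ_n = τ₀ + n/σ².
So 1/σ₀² = 1/2.4775 − 23/70.4 = 0.403633 − 0.326705 = 0.076928.
Hence σ₀² = 1/0.076928 ≈ 13.0.

σ₀² = 13.0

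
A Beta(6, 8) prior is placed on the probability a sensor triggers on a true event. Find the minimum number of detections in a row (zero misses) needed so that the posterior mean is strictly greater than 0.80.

k = 27

After k detections and 0 misses the posterior is Beta(6+k, 8), with mean (6+k)/(6+8+k).
Set (6+k)/(14+k) > 0.80 and solve: k > (0.80·14 − 6)/(1 − 0.80) = 26.000.
The smallest integer exceeding 26.000 is 27.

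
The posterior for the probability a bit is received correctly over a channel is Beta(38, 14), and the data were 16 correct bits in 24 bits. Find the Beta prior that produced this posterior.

Beta is conjugate to the binomial likelihood: posterior = Beta(a+s, b+f).
Subtract the data counts: 38−16=22, 14−8=6.

Beta(22, 6)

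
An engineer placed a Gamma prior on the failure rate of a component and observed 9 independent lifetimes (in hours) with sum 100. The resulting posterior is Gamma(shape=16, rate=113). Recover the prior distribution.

Gamma(shape=7, rate=13)

Gamma–exponential conjugacy: posterior shape = α + n, posterior rate = β + Σtᵢ.
So α = 16 − 9 = 7 and β = 113 − 100 = 13.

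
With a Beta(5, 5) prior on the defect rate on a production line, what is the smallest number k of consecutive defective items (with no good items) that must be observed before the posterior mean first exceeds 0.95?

k = 91

After k defective items and 0 good items the posterior is Beta(5+k, 5), with mean (5+k)/(5+5+k).
Set (5+k)/(10+k) > 0.95 and solve: k > (0.95·10 − 5)/(1 − 0.95) = 90.000.
The smallest integer exceeding 90.000 is 91, and checking k=91: (96)/(101) = 0.9505 > 0.95.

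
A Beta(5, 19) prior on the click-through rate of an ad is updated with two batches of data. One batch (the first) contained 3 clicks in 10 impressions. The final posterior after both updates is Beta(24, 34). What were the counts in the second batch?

Sequential conjugate updates are equivalent to a single update on the pooled data, so total successes = posterior α − prior α and total failures = posterior β − prior β.
Total across both batches: 24−5=19 clicks, 34−19=15 non-clicks.
Subtract the first batch: 19−3=16 clicks and 15−7=8 non-clicks.

16 clicks and 8 non-clicks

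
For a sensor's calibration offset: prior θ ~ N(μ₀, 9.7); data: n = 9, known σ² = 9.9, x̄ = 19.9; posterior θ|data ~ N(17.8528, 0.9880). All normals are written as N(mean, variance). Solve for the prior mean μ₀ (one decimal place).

With known observation variance, the Normal–Normal posterior has precision τ_n = τ₀ + n/σ² and mean μ_n = (τ₀μ₀ + (n/σ²)x̄)/τ_n.
Here τ₀ = 1/9.7 = 0.103093 and τ_data = 9/9.9 = 0.909091, so τ_n = 1.012184.
Rearranging for μ₀: μ₀ = (μ_n·τ_n − τ_data·x̄)/τ₀ = (17.8528·1.012184 − 0.909091·19.9) / 0.103093 = -0.020592/0.103093 ≈ -0.2.

μ₀ = -0.2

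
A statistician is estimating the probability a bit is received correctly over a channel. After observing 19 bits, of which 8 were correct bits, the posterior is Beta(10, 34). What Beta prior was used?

Beta is conjugate to the binomial likelihood: posterior = Beta(a+s, b+f).
So a = 10 − 8 = 2 and b = 34 − 11 = 23.

Beta(2, 23)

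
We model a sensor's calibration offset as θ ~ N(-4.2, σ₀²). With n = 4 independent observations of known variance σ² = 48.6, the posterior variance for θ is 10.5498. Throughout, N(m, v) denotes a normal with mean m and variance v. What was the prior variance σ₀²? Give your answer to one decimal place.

σ₀² = 80.1

Posterior precision equals prior precision plus data precision: 1/σ_n² = 1/σ₀² + n/σ².
So 1/σ₀² = 1/10.5498 − 4/48.6 = 0.094789 − 0.082305 = 0.012484.
Hence σ₀² = 1/0.012484 ≈ 80.1.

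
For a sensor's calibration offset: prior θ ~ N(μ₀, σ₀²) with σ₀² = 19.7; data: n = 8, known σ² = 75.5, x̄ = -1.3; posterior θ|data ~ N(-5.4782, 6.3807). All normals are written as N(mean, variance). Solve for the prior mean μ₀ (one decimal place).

With known observation variance, the Normal–Normal posterior has precision τ_n = τ₀ + n/σ² and mean μ_n = (τ₀μ₀ + (n/σ²)x̄)/τ_n.
Here τ₀ = 1/19.7 = 0.050761 and τ_data = 8/75.5 = 0.105960, so τ_n = 0.156721.
Rearranging for μ₀: μ₀ = (μ_n·τ_n − τ_data·x̄)/τ₀ = (-5.4782·0.156721 − 0.105960·-1.3) / 0.050761 = -0.720801/0.050761 ≈ -14.2.

μ₀ = -14.2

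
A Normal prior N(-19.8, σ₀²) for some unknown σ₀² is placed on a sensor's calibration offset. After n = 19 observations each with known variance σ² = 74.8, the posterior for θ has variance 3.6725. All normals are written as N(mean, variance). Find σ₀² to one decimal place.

For the Normal–Normal model with known σ², precisions add: τ_n = τ₀ + n/σ².
So 1/σ₀² = 1/3.6725 − 19/74.8 = 0.272294 − 0.254011 = 0.018283.
Hence σ₀² = 1/0.018283 ≈ 54.7.

σ₀² = 54.7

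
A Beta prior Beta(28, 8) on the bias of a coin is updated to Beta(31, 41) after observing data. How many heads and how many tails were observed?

Under Beta–binomial conjugacy the posterior parameters are (a+s, b+f).
Match parameters: s=31−28=3, f=41−8=33.

3 heads and 33 tails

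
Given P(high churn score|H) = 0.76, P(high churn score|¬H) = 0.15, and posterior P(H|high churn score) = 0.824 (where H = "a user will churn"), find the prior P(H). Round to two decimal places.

In odds form, posterior odds = prior odds × likelihood ratio, so prior odds = posterior odds ÷ LR.
Posterior odds = 0.824/(1−0.824) = 4.6818. LR = 0.76/0.15 = 5.0667.
Prior odds = 4.6818/5.0667 = 0.9240, so P(H) = 0.9240/(1+0.9240) ≈ 0.48.

P(H) = 0.48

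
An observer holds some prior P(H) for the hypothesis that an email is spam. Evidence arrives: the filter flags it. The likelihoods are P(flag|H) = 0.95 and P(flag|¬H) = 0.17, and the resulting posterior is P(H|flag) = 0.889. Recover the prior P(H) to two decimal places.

In odds form, posterior odds = prior odds × likelihood ratio, so prior odds = posterior odds ÷ LR.
Posterior odds = 0.889/(1−0.889) = 8.0090. LR = 0.95/0.17 = 5.5882.
Prior odds = 8.0090/5.5882 = 1.4332, so P(H) = 1.4332/(1+1.4332) ≈ 0.59.

P(H) = 0.59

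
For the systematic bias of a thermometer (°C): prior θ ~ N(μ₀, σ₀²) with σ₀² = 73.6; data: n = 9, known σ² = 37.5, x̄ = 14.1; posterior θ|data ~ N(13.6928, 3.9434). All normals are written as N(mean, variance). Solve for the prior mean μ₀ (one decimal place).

With known observation variance, the Normal–Normal posterior has precision τ_n = τ₀ + n/σ² and mean μ_n = (τ₀μ₀ + (n/σ²)x̄)/τ_n.
Here τ₀ = 1/73.6 = 0.013587 and τ_data = 9/37.5 = 0.240000, so τ_n = 0.253587.
Rearranging for μ₀: μ₀ = (μ_n·τ_n − τ_data·x̄)/τ₀ = (13.6928·0.253587 − 0.240000·14.1) / 0.013587 = 0.088316/0.013587 ≈ 6.5.

μ₀ = 6.5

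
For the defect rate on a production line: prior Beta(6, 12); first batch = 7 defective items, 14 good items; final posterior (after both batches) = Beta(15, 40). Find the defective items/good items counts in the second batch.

2 defective items and 14 good items

Because Beta–binomial updating is additive in the counts, the combined data contributed (α_post−α_prior, β_post−β_prior) successes and failures.
Total across both batches: 15−6=9 defective items, 40−12=28 good items.
Subtract the first batch: 9−7=2 defective items and 28−14=14 good items.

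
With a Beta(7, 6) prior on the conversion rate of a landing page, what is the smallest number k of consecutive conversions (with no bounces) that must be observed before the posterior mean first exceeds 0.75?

k = 12

After k conversions and 0 bounces the posterior is Beta(7+k, 6), with mean (7+k)/(7+6+k).
Set (7+k)/(13+k) > 0.75 and solve: k > (0.75·13 − 7)/(1 − 0.75) = 11.000.
The smallest integer exceeding 11.000 is 12, and checking k=12: (19)/(25) = 0.7600 > 0.75.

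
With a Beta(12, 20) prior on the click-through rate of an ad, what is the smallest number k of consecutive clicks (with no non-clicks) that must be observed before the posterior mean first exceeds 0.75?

After k clicks and 0 non-clicks the posterior is Beta(12+k, 20), with mean (12+k)/(12+20+k).
Set (12+k)/(32+k) > 0.75 and solve: k > (0.75·32 − 12)/(1 − 0.75) = 48.000.
The smallest integer exceeding 48.000 is 49, and checking k=49: (61)/(81) = 0.7531 > 0.75.

k = 49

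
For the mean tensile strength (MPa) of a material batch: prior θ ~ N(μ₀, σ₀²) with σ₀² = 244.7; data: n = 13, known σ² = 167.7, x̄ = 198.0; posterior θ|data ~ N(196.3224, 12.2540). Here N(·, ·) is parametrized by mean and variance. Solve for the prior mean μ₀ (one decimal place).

μ₀ = 164.5

The posterior mean is a precision-weighted average: μ_n = (τ₀μ₀ + τ_data·x̄)/(τ₀+τ_data), with τ₀=1/σ₀² and τ_data=n/σ².
Here τ₀ = 1/244.7 = 0.004087 and τ_data = 13/167.7 = 0.077519, so τ_n = 0.081606.
Rearranging for μ₀: μ₀ = (μ_n·τ_n − τ_data·x̄)/τ₀ = (196.3224·0.081606 − 0.077519·198.0) / 0.004087 = 0.672324/0.004087 ≈ 164.5.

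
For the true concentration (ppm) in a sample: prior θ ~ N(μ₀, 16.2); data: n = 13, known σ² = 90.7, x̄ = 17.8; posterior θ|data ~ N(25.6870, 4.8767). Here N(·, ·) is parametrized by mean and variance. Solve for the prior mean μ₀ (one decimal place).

μ₀ = 44.0

The posterior mean is a precision-weighted average: μ_n = (τ₀μ₀ + τ_data·x̄)/(τ₀+τ_data), with τ₀=1/σ₀² and τ_data=n/σ².
Here τ₀ = 1/16.2 = 0.061728 and τ_data = 13/90.7 = 0.143330, so τ_n = 0.205058.
Rearranging for μ₀: μ₀ = (μ_n·τ_n − τ_data·x̄)/τ₀ = (25.6870·0.205058 − 0.143330·17.8) / 0.061728 = 2.716051/0.061728 ≈ 44.0.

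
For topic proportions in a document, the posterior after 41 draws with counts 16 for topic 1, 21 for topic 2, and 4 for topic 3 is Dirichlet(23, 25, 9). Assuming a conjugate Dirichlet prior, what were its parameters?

For a Dirichlet(α) prior with multinomial counts c, the posterior is Dirichlet(α + c) componentwise.
Subtract each count from the matching posterior parameter: 23−16=7, 25−21=4, 9−4=5.

Dirichlet(7, 4, 5)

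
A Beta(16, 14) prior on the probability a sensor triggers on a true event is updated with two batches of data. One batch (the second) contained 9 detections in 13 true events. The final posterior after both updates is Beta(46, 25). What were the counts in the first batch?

Because Beta–binomial updating is additive in the counts, the combined data contributed (α_post−α_prior, β_post−β_prior) successes and failures.
Total across both batches: 46−16=30 detections, 25−14=11 misses.
Subtract the second batch: 30−9=21 detections and 11−4=7 misses.

21 detections and 7 misses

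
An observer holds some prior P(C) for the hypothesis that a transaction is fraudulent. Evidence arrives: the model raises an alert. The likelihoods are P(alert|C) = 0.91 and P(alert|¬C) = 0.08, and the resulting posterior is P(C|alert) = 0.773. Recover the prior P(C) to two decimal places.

In odds form, posterior odds = prior odds × likelihood ratio, so prior odds = posterior odds ÷ LR.
Posterior odds = 0.773/(1−0.773) = 3.4053. LR = 0.91/0.08 = 11.3750.
Prior odds = 3.4053/11.3750 = 0.2994, so P(C) = 0.2994/(1+0.2994) ≈ 0.23.

P(C) = 0.23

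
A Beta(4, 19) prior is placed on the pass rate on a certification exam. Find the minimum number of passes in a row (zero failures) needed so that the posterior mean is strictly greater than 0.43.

After k passes and 0 failures the posterior is Beta(4+k, 19), with mean (4+k)/(4+19+k).
Set (4+k)/(23+k) > 0.43 and solve: k > (0.43·23 − 4)/(1 − 0.43) = 10.333.
The smallest integer exceeding 10.333 is 11, and checking k=11: (15)/(34) = 0.4412 > 0.43.

k = 11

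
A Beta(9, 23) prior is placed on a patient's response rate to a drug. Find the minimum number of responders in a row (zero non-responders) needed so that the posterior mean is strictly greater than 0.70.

k = 45

After k responders and 0 non-responders the posterior is Beta(9+k, 23), with mean (9+k)/(9+23+k).
Set (9+k)/(32+k) > 0.70 and solve: k > (0.70·32 − 9)/(1 − 0.70) = 44.667.
The smallest integer exceeding 44.667 is 45, and checking k=45: (54)/(77) = 0.7013 > 0.70.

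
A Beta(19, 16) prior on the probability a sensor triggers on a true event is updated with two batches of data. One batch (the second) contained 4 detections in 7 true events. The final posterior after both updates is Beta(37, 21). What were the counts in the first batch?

Because Beta–binomial updating is additive in the counts, the combined data contributed (α_post−α_prior, β_post−β_prior) successes and failures.
Total across both batches: 37−19=18 detections, 21−16=5 misses.
Subtract the second batch: 18−4=14 detections and 5−3=2 misses.

14 detections and 2 misses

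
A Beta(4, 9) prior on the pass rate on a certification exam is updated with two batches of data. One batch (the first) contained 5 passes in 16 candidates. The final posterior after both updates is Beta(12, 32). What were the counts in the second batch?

3 passes and 12 failures

Sequential conjugate updates are equivalent to a single update on the pooled data, so total successes = posterior α − prior α and total failures = posterior β − prior β.
Total across both batches: 12−4=8 passes, 32−9=23 failures.
Subtract the first batch: 8−5=3 passes and 23−11=12 failures.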